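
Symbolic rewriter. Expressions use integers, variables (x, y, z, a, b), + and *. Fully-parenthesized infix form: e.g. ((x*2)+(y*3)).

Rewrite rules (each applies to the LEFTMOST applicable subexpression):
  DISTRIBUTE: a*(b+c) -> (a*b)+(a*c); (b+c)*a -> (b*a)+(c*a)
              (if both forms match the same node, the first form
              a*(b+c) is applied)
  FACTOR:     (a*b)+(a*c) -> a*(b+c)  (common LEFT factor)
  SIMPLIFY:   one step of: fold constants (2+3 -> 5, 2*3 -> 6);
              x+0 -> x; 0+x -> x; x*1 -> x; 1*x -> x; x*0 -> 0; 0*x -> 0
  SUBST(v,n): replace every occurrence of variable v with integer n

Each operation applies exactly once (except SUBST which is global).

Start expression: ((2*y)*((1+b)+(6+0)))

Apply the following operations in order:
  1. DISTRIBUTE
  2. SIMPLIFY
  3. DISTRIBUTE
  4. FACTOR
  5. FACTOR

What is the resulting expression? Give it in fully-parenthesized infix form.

Start: ((2*y)*((1+b)+(6+0)))
Apply DISTRIBUTE at root (target: ((2*y)*((1+b)+(6+0)))): ((2*y)*((1+b)+(6+0))) -> (((2*y)*(1+b))+((2*y)*(6+0)))
Apply SIMPLIFY at RR (target: (6+0)): (((2*y)*(1+b))+((2*y)*(6+0))) -> (((2*y)*(1+b))+((2*y)*6))
Apply DISTRIBUTE at L (target: ((2*y)*(1+b))): (((2*y)*(1+b))+((2*y)*6)) -> ((((2*y)*1)+((2*y)*b))+((2*y)*6))
Apply FACTOR at L (target: (((2*y)*1)+((2*y)*b))): ((((2*y)*1)+((2*y)*b))+((2*y)*6)) -> (((2*y)*(1+b))+((2*y)*6))
Apply FACTOR at root (target: (((2*y)*(1+b))+((2*y)*6))): (((2*y)*(1+b))+((2*y)*6)) -> ((2*y)*((1+b)+6))

Answer: ((2*y)*((1+b)+6))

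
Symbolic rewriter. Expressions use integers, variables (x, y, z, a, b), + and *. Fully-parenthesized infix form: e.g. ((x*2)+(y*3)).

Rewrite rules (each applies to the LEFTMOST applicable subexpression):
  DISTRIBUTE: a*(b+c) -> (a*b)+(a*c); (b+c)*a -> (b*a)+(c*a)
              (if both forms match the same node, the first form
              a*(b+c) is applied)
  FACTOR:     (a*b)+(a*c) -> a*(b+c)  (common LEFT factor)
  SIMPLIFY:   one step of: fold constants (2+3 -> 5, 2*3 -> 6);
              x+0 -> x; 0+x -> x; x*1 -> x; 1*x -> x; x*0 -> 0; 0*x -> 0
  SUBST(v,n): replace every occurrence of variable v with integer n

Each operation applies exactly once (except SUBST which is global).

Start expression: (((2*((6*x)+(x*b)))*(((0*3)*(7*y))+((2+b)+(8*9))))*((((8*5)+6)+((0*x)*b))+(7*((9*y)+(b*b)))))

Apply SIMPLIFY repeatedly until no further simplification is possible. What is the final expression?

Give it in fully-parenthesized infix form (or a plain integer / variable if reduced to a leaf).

Answer: (((2*((6*x)+(x*b)))*((2+b)+72))*(46+(7*((9*y)+(b*b)))))

Derivation:
Start: (((2*((6*x)+(x*b)))*(((0*3)*(7*y))+((2+b)+(8*9))))*((((8*5)+6)+((0*x)*b))+(7*((9*y)+(b*b)))))
Step 1: at LRLL: (0*3) -> 0; overall: (((2*((6*x)+(x*b)))*(((0*3)*(7*y))+((2+b)+(8*9))))*((((8*5)+6)+((0*x)*b))+(7*((9*y)+(b*b))))) -> (((2*((6*x)+(x*b)))*((0*(7*y))+((2+b)+(8*9))))*((((8*5)+6)+((0*x)*b))+(7*((9*y)+(b*b)))))
Step 2: at LRL: (0*(7*y)) -> 0; overall: (((2*((6*x)+(x*b)))*((0*(7*y))+((2+b)+(8*9))))*((((8*5)+6)+((0*x)*b))+(7*((9*y)+(b*b))))) -> (((2*((6*x)+(x*b)))*(0+((2+b)+(8*9))))*((((8*5)+6)+((0*x)*b))+(7*((9*y)+(b*b)))))
Step 3: at LR: (0+((2+b)+(8*9))) -> ((2+b)+(8*9)); overall: (((2*((6*x)+(x*b)))*(0+((2+b)+(8*9))))*((((8*5)+6)+((0*x)*b))+(7*((9*y)+(b*b))))) -> (((2*((6*x)+(x*b)))*((2+b)+(8*9)))*((((8*5)+6)+((0*x)*b))+(7*((9*y)+(b*b)))))
Step 4: at LRR: (8*9) -> 72; overall: (((2*((6*x)+(x*b)))*((2+b)+(8*9)))*((((8*5)+6)+((0*x)*b))+(7*((9*y)+(b*b))))) -> (((2*((6*x)+(x*b)))*((2+b)+72))*((((8*5)+6)+((0*x)*b))+(7*((9*y)+(b*b)))))
Step 5: at RLLL: (8*5) -> 40; overall: (((2*((6*x)+(x*b)))*((2+b)+72))*((((8*5)+6)+((0*x)*b))+(7*((9*y)+(b*b))))) -> (((2*((6*x)+(x*b)))*((2+b)+72))*(((40+6)+((0*x)*b))+(7*((9*y)+(b*b)))))
Step 6: at RLL: (40+6) -> 46; overall: (((2*((6*x)+(x*b)))*((2+b)+72))*(((40+6)+((0*x)*b))+(7*((9*y)+(b*b))))) -> (((2*((6*x)+(x*b)))*((2+b)+72))*((46+((0*x)*b))+(7*((9*y)+(b*b)))))
Step 7: at RLRL: (0*x) -> 0; overall: (((2*((6*x)+(x*b)))*((2+b)+72))*((46+((0*x)*b))+(7*((9*y)+(b*b))))) -> (((2*((6*x)+(x*b)))*((2+b)+72))*((46+(0*b))+(7*((9*y)+(b*b)))))
Step 8: at RLR: (0*b) -> 0; overall: (((2*((6*x)+(x*b)))*((2+b)+72))*((46+(0*b))+(7*((9*y)+(b*b))))) -> (((2*((6*x)+(x*b)))*((2+b)+72))*((46+0)+(7*((9*y)+(b*b)))))
Step 9: at RL: (46+0) -> 46; overall: (((2*((6*x)+(x*b)))*((2+b)+72))*((46+0)+(7*((9*y)+(b*b))))) -> (((2*((6*x)+(x*b)))*((2+b)+72))*(46+(7*((9*y)+(b*b)))))
Fixed point: (((2*((6*x)+(x*b)))*((2+b)+72))*(46+(7*((9*y)+(b*b)))))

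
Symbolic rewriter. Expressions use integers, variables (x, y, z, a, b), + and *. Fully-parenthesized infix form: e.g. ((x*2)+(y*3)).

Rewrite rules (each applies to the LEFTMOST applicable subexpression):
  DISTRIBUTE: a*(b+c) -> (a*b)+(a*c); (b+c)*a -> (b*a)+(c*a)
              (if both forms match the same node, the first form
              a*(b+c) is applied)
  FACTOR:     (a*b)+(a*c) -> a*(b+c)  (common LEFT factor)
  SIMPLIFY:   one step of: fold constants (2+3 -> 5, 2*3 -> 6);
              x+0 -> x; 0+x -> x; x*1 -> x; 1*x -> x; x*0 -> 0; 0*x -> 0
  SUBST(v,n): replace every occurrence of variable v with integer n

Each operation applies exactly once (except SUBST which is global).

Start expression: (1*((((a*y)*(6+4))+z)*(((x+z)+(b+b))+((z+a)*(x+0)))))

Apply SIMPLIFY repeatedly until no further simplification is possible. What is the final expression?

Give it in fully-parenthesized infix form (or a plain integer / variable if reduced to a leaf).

Answer: ((((a*y)*10)+z)*(((x+z)+(b+b))+((z+a)*x)))

Derivation:
Start: (1*((((a*y)*(6+4))+z)*(((x+z)+(b+b))+((z+a)*(x+0)))))
Step 1: at root: (1*((((a*y)*(6+4))+z)*(((x+z)+(b+b))+((z+a)*(x+0))))) -> ((((a*y)*(6+4))+z)*(((x+z)+(b+b))+((z+a)*(x+0)))); overall: (1*((((a*y)*(6+4))+z)*(((x+z)+(b+b))+((z+a)*(x+0))))) -> ((((a*y)*(6+4))+z)*(((x+z)+(b+b))+((z+a)*(x+0))))
Step 2: at LLR: (6+4) -> 10; overall: ((((a*y)*(6+4))+z)*(((x+z)+(b+b))+((z+a)*(x+0)))) -> ((((a*y)*10)+z)*(((x+z)+(b+b))+((z+a)*(x+0))))
Step 3: at RRR: (x+0) -> x; overall: ((((a*y)*10)+z)*(((x+z)+(b+b))+((z+a)*(x+0)))) -> ((((a*y)*10)+z)*(((x+z)+(b+b))+((z+a)*x)))
Fixed point: ((((a*y)*10)+z)*(((x+z)+(b+b))+((z+a)*x)))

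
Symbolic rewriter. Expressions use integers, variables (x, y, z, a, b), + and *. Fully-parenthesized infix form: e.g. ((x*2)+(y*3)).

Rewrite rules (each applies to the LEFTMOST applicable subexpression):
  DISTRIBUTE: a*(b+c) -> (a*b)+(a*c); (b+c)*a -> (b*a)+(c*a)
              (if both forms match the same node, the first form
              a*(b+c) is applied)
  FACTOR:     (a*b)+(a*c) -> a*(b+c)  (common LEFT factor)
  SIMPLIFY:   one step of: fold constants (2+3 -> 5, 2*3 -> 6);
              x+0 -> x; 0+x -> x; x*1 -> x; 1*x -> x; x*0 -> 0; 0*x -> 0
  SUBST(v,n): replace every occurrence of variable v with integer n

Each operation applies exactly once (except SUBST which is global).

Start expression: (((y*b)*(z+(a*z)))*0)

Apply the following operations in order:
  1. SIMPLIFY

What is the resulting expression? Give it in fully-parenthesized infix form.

Start: (((y*b)*(z+(a*z)))*0)
Apply SIMPLIFY at root (target: (((y*b)*(z+(a*z)))*0)): (((y*b)*(z+(a*z)))*0) -> 0

Answer: 0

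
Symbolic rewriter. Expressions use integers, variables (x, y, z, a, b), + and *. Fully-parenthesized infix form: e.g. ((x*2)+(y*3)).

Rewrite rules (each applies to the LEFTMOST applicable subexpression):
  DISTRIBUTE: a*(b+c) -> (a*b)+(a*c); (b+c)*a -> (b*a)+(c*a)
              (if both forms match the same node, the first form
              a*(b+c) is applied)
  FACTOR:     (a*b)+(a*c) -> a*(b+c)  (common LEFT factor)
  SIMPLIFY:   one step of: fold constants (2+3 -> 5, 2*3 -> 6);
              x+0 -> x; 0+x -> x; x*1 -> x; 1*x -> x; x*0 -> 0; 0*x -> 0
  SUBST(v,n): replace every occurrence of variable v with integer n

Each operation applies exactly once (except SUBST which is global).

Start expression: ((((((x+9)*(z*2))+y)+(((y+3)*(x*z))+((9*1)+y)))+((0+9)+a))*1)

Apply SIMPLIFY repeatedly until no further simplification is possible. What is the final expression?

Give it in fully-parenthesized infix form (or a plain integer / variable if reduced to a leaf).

Answer: (((((x+9)*(z*2))+y)+(((y+3)*(x*z))+(9+y)))+(9+a))

Derivation:
Start: ((((((x+9)*(z*2))+y)+(((y+3)*(x*z))+((9*1)+y)))+((0+9)+a))*1)
Step 1: at root: ((((((x+9)*(z*2))+y)+(((y+3)*(x*z))+((9*1)+y)))+((0+9)+a))*1) -> (((((x+9)*(z*2))+y)+(((y+3)*(x*z))+((9*1)+y)))+((0+9)+a)); overall: ((((((x+9)*(z*2))+y)+(((y+3)*(x*z))+((9*1)+y)))+((0+9)+a))*1) -> (((((x+9)*(z*2))+y)+(((y+3)*(x*z))+((9*1)+y)))+((0+9)+a))
Step 2: at LRRL: (9*1) -> 9; overall: (((((x+9)*(z*2))+y)+(((y+3)*(x*z))+((9*1)+y)))+((0+9)+a)) -> (((((x+9)*(z*2))+y)+(((y+3)*(x*z))+(9+y)))+((0+9)+a))
Step 3: at RL: (0+9) -> 9; overall: (((((x+9)*(z*2))+y)+(((y+3)*(x*z))+(9+y)))+((0+9)+a)) -> (((((x+9)*(z*2))+y)+(((y+3)*(x*z))+(9+y)))+(9+a))
Fixed point: (((((x+9)*(z*2))+y)+(((y+3)*(x*z))+(9+y)))+(9+a))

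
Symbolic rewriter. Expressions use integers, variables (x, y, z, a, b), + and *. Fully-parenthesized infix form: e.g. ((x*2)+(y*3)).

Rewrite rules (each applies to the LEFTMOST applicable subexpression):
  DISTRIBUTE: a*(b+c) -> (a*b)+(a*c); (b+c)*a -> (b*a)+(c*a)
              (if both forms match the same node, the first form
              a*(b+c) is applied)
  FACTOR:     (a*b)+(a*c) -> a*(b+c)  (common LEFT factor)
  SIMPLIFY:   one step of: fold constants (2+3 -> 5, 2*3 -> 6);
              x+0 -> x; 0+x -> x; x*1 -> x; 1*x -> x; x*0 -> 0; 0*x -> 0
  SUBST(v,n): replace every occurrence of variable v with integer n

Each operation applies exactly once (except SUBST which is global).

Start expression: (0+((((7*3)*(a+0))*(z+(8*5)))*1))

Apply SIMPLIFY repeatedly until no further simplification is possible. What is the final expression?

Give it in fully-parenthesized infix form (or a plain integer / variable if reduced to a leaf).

Start: (0+((((7*3)*(a+0))*(z+(8*5)))*1))
Step 1: at root: (0+((((7*3)*(a+0))*(z+(8*5)))*1)) -> ((((7*3)*(a+0))*(z+(8*5)))*1); overall: (0+((((7*3)*(a+0))*(z+(8*5)))*1)) -> ((((7*3)*(a+0))*(z+(8*5)))*1)
Step 2: at root: ((((7*3)*(a+0))*(z+(8*5)))*1) -> (((7*3)*(a+0))*(z+(8*5))); overall: ((((7*3)*(a+0))*(z+(8*5)))*1) -> (((7*3)*(a+0))*(z+(8*5)))
Step 3: at LL: (7*3) -> 21; overall: (((7*3)*(a+0))*(z+(8*5))) -> ((21*(a+0))*(z+(8*5)))
Step 4: at LR: (a+0) -> a; overall: ((21*(a+0))*(z+(8*5))) -> ((21*a)*(z+(8*5)))
Step 5: at RR: (8*5) -> 40; overall: ((21*a)*(z+(8*5))) -> ((21*a)*(z+40))
Fixed point: ((21*a)*(z+40))

Answer: ((21*a)*(z+40))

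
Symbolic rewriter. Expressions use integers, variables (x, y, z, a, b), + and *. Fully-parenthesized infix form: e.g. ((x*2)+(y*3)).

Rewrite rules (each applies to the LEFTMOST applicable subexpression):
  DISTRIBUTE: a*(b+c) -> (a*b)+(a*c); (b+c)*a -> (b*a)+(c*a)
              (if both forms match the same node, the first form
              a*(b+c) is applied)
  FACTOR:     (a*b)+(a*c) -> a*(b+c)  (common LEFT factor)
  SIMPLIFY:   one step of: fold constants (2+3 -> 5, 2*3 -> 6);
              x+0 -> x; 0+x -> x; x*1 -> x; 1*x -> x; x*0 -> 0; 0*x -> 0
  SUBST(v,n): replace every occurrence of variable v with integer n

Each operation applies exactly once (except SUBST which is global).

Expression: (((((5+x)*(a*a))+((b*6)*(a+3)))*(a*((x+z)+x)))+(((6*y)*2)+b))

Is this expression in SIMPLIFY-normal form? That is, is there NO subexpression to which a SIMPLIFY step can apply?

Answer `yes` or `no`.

Expression: (((((5+x)*(a*a))+((b*6)*(a+3)))*(a*((x+z)+x)))+(((6*y)*2)+b))
Scanning for simplifiable subexpressions (pre-order)...
  at root: (((((5+x)*(a*a))+((b*6)*(a+3)))*(a*((x+z)+x)))+(((6*y)*2)+b)) (not simplifiable)
  at L: ((((5+x)*(a*a))+((b*6)*(a+3)))*(a*((x+z)+x))) (not simplifiable)
  at LL: (((5+x)*(a*a))+((b*6)*(a+3))) (not simplifiable)
  at LLL: ((5+x)*(a*a)) (not simplifiable)
  at LLLL: (5+x) (not simplifiable)
  at LLLR: (a*a) (not simplifiable)
  at LLR: ((b*6)*(a+3)) (not simplifiable)
  at LLRL: (b*6) (not simplifiable)
  at LLRR: (a+3) (not simplifiable)
  at LR: (a*((x+z)+x)) (not simplifiable)
  at LRR: ((x+z)+x) (not simplifiable)
  at LRRL: (x+z) (not simplifiable)
  at R: (((6*y)*2)+b) (not simplifiable)
  at RL: ((6*y)*2) (not simplifiable)
  at RLL: (6*y) (not simplifiable)
Result: no simplifiable subexpression found -> normal form.

Answer: yes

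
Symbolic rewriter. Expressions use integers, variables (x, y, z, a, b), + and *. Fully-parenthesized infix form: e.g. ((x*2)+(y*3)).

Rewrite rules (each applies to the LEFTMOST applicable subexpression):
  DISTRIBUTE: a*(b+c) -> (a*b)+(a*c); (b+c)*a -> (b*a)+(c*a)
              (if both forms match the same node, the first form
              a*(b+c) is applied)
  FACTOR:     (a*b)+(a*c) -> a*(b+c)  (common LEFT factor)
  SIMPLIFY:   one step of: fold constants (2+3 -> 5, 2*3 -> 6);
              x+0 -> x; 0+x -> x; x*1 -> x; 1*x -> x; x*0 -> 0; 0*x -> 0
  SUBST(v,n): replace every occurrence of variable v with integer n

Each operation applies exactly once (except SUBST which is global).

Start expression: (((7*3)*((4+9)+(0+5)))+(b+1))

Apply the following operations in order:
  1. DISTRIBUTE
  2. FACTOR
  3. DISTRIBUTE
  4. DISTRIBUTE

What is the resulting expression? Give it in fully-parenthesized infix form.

Answer: (((((7*3)*4)+((7*3)*9))+((7*3)*(0+5)))+(b+1))

Derivation:
Start: (((7*3)*((4+9)+(0+5)))+(b+1))
Apply DISTRIBUTE at L (target: ((7*3)*((4+9)+(0+5)))): (((7*3)*((4+9)+(0+5)))+(b+1)) -> ((((7*3)*(4+9))+((7*3)*(0+5)))+(b+1))
Apply FACTOR at L (target: (((7*3)*(4+9))+((7*3)*(0+5)))): ((((7*3)*(4+9))+((7*3)*(0+5)))+(b+1)) -> (((7*3)*((4+9)+(0+5)))+(b+1))
Apply DISTRIBUTE at L (target: ((7*3)*((4+9)+(0+5)))): (((7*3)*((4+9)+(0+5)))+(b+1)) -> ((((7*3)*(4+9))+((7*3)*(0+5)))+(b+1))
Apply DISTRIBUTE at LL (target: ((7*3)*(4+9))): ((((7*3)*(4+9))+((7*3)*(0+5)))+(b+1)) -> (((((7*3)*4)+((7*3)*9))+((7*3)*(0+5)))+(b+1))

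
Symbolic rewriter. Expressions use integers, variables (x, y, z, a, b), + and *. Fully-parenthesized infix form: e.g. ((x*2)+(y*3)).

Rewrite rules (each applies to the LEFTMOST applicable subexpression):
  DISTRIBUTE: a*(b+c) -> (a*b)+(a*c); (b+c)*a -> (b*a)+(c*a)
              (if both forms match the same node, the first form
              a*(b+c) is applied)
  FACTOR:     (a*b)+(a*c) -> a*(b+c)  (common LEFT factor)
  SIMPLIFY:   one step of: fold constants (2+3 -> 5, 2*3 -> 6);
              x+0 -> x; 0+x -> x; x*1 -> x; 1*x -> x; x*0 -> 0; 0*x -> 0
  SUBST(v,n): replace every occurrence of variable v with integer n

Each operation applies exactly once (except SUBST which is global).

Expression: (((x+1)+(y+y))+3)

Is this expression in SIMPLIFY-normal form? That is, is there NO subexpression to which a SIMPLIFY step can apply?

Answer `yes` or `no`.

Expression: (((x+1)+(y+y))+3)
Scanning for simplifiable subexpressions (pre-order)...
  at root: (((x+1)+(y+y))+3) (not simplifiable)
  at L: ((x+1)+(y+y)) (not simplifiable)
  at LL: (x+1) (not simplifiable)
  at LR: (y+y) (not simplifiable)
Result: no simplifiable subexpression found -> normal form.

Answer: yes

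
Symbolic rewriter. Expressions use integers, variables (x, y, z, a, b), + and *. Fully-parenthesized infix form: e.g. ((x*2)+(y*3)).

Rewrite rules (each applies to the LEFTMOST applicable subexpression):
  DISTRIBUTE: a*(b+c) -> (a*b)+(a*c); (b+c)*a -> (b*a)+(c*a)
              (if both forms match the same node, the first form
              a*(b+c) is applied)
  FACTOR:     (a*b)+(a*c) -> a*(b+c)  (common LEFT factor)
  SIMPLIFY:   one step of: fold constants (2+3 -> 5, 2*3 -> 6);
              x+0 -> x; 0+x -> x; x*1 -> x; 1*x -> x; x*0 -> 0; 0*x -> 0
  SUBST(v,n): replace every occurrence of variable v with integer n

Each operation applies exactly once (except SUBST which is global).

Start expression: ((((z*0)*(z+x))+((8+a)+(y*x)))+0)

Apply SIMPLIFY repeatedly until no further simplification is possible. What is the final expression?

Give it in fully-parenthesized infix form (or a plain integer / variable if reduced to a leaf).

Start: ((((z*0)*(z+x))+((8+a)+(y*x)))+0)
Step 1: at root: ((((z*0)*(z+x))+((8+a)+(y*x)))+0) -> (((z*0)*(z+x))+((8+a)+(y*x))); overall: ((((z*0)*(z+x))+((8+a)+(y*x)))+0) -> (((z*0)*(z+x))+((8+a)+(y*x)))
Step 2: at LL: (z*0) -> 0; overall: (((z*0)*(z+x))+((8+a)+(y*x))) -> ((0*(z+x))+((8+a)+(y*x)))
Step 3: at L: (0*(z+x)) -> 0; overall: ((0*(z+x))+((8+a)+(y*x))) -> (0+((8+a)+(y*x)))
Step 4: at root: (0+((8+a)+(y*x))) -> ((8+a)+(y*x)); overall: (0+((8+a)+(y*x))) -> ((8+a)+(y*x))
Fixed point: ((8+a)+(y*x))

Answer: ((8+a)+(y*x))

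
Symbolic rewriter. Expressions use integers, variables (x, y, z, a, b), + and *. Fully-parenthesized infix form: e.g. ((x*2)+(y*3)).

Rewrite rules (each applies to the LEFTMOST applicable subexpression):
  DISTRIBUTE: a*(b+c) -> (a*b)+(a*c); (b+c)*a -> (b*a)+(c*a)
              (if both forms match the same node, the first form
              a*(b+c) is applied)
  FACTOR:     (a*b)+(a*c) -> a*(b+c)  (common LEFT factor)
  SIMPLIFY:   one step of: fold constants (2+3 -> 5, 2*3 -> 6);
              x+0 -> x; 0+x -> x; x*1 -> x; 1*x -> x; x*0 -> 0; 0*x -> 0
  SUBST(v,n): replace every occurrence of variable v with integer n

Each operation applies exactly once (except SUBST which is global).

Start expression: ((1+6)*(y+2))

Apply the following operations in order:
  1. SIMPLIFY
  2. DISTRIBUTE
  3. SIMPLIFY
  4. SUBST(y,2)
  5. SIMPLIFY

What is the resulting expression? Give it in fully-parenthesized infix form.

Answer: (14+14)

Derivation:
Start: ((1+6)*(y+2))
Apply SIMPLIFY at L (target: (1+6)): ((1+6)*(y+2)) -> (7*(y+2))
Apply DISTRIBUTE at root (target: (7*(y+2))): (7*(y+2)) -> ((7*y)+(7*2))
Apply SIMPLIFY at R (target: (7*2)): ((7*y)+(7*2)) -> ((7*y)+14)
Apply SUBST(y,2): ((7*y)+14) -> ((7*2)+14)
Apply SIMPLIFY at L (target: (7*2)): ((7*2)+14) -> (14+14)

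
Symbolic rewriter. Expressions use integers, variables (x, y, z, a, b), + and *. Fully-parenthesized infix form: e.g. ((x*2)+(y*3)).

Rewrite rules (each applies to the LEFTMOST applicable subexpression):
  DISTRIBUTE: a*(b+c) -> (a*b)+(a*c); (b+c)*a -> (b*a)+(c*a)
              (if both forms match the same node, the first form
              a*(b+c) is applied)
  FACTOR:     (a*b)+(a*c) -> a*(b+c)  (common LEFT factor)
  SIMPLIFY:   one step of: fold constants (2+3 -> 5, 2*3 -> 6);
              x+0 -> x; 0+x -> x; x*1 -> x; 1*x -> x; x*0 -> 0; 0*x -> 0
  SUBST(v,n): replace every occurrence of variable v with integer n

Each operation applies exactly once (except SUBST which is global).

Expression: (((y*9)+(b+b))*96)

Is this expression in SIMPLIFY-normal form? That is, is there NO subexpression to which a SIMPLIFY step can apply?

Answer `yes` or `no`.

Expression: (((y*9)+(b+b))*96)
Scanning for simplifiable subexpressions (pre-order)...
  at root: (((y*9)+(b+b))*96) (not simplifiable)
  at L: ((y*9)+(b+b)) (not simplifiable)
  at LL: (y*9) (not simplifiable)
  at LR: (b+b) (not simplifiable)
Result: no simplifiable subexpression found -> normal form.

Answer: yes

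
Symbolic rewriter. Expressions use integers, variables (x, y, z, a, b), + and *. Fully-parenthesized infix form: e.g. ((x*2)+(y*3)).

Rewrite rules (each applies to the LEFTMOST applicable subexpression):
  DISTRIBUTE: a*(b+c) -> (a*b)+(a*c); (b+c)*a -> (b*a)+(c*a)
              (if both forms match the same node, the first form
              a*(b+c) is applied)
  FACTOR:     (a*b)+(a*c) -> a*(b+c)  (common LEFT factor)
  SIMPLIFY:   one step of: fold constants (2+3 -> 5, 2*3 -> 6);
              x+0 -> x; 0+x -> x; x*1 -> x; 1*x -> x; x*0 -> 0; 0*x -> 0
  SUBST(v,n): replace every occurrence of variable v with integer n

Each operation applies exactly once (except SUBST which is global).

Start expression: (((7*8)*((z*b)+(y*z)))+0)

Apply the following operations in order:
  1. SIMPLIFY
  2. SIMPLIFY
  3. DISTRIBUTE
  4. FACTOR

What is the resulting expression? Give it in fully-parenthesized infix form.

Answer: (56*((z*b)+(y*z)))

Derivation:
Start: (((7*8)*((z*b)+(y*z)))+0)
Apply SIMPLIFY at root (target: (((7*8)*((z*b)+(y*z)))+0)): (((7*8)*((z*b)+(y*z)))+0) -> ((7*8)*((z*b)+(y*z)))
Apply SIMPLIFY at L (target: (7*8)): ((7*8)*((z*b)+(y*z))) -> (56*((z*b)+(y*z)))
Apply DISTRIBUTE at root (target: (56*((z*b)+(y*z)))): (56*((z*b)+(y*z))) -> ((56*(z*b))+(56*(y*z)))
Apply FACTOR at root (target: ((56*(z*b))+(56*(y*z)))): ((56*(z*b))+(56*(y*z))) -> (56*((z*b)+(y*z)))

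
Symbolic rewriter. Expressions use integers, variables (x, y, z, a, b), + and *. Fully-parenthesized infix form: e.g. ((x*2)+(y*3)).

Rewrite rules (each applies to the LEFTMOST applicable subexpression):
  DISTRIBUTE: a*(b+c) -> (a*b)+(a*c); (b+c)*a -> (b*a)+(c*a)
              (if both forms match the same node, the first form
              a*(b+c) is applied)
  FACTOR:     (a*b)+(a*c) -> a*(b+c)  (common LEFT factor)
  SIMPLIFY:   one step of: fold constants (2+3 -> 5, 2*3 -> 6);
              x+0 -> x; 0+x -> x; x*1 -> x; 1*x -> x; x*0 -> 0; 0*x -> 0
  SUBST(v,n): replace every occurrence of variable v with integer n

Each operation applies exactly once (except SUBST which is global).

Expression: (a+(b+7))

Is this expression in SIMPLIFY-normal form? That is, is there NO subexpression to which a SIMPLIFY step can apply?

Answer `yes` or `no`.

Expression: (a+(b+7))
Scanning for simplifiable subexpressions (pre-order)...
  at root: (a+(b+7)) (not simplifiable)
  at R: (b+7) (not simplifiable)
Result: no simplifiable subexpression found -> normal form.

Answer: yes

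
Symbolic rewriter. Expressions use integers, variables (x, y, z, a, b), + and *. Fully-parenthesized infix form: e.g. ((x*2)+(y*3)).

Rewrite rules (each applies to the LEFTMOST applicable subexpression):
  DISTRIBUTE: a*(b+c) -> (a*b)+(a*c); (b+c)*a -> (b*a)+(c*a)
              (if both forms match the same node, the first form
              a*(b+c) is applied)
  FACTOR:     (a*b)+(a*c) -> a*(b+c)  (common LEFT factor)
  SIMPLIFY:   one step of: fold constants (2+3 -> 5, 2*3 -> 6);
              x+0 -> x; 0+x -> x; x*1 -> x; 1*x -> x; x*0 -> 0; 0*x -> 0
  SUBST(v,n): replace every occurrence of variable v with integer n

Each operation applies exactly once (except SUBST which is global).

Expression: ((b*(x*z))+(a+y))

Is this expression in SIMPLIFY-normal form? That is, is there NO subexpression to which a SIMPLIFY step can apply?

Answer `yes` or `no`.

Answer: yes

Derivation:
Expression: ((b*(x*z))+(a+y))
Scanning for simplifiable subexpressions (pre-order)...
  at root: ((b*(x*z))+(a+y)) (not simplifiable)
  at L: (b*(x*z)) (not simplifiable)
  at LR: (x*z) (not simplifiable)
  at R: (a+y) (not simplifiable)
Result: no simplifiable subexpression found -> normal form.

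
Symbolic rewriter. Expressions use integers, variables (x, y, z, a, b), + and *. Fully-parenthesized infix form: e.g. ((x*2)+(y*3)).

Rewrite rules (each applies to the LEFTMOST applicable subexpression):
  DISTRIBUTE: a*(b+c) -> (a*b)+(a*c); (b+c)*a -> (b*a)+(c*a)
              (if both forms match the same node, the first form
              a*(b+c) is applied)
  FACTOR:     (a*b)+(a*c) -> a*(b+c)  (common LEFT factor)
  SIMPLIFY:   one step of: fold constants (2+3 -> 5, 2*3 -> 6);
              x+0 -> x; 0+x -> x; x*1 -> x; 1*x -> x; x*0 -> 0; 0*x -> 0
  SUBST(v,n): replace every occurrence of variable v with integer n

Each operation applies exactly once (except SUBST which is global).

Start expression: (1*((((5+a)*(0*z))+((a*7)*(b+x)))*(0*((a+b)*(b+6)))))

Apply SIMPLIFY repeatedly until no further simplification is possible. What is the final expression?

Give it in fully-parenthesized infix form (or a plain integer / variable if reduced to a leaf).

Answer: 0

Derivation:
Start: (1*((((5+a)*(0*z))+((a*7)*(b+x)))*(0*((a+b)*(b+6)))))
Step 1: at root: (1*((((5+a)*(0*z))+((a*7)*(b+x)))*(0*((a+b)*(b+6))))) -> ((((5+a)*(0*z))+((a*7)*(b+x)))*(0*((a+b)*(b+6)))); overall: (1*((((5+a)*(0*z))+((a*7)*(b+x)))*(0*((a+b)*(b+6))))) -> ((((5+a)*(0*z))+((a*7)*(b+x)))*(0*((a+b)*(b+6))))
Step 2: at LLR: (0*z) -> 0; overall: ((((5+a)*(0*z))+((a*7)*(b+x)))*(0*((a+b)*(b+6)))) -> ((((5+a)*0)+((a*7)*(b+x)))*(0*((a+b)*(b+6))))
Step 3: at LL: ((5+a)*0) -> 0; overall: ((((5+a)*0)+((a*7)*(b+x)))*(0*((a+b)*(b+6)))) -> ((0+((a*7)*(b+x)))*(0*((a+b)*(b+6))))
Step 4: at L: (0+((a*7)*(b+x))) -> ((a*7)*(b+x)); overall: ((0+((a*7)*(b+x)))*(0*((a+b)*(b+6)))) -> (((a*7)*(b+x))*(0*((a+b)*(b+6))))
Step 5: at R: (0*((a+b)*(b+6))) -> 0; overall: (((a*7)*(b+x))*(0*((a+b)*(b+6)))) -> (((a*7)*(b+x))*0)
Step 6: at root: (((a*7)*(b+x))*0) -> 0; overall: (((a*7)*(b+x))*0) -> 0
Fixed point: 0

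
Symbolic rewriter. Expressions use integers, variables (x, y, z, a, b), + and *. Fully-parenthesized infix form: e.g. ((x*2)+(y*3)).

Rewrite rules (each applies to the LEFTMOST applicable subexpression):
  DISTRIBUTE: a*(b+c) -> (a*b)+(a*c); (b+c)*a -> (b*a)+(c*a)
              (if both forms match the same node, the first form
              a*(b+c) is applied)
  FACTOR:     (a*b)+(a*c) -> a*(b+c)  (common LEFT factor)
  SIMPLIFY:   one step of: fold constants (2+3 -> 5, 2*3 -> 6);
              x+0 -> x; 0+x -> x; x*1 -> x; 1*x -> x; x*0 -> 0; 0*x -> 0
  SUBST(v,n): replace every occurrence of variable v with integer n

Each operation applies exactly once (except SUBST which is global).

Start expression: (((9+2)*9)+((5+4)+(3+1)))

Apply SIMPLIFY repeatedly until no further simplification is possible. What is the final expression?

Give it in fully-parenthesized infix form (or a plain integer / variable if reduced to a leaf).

Answer: 112

Derivation:
Start: (((9+2)*9)+((5+4)+(3+1)))
Step 1: at LL: (9+2) -> 11; overall: (((9+2)*9)+((5+4)+(3+1))) -> ((11*9)+((5+4)+(3+1)))
Step 2: at L: (11*9) -> 99; overall: ((11*9)+((5+4)+(3+1))) -> (99+((5+4)+(3+1)))
Step 3: at RL: (5+4) -> 9; overall: (99+((5+4)+(3+1))) -> (99+(9+(3+1)))
Step 4: at RR: (3+1) -> 4; overall: (99+(9+(3+1))) -> (99+(9+4))
Step 5: at R: (9+4) -> 13; overall: (99+(9+4)) -> (99+13)
Step 6: at root: (99+13) -> 112; overall: (99+13) -> 112
Fixed point: 112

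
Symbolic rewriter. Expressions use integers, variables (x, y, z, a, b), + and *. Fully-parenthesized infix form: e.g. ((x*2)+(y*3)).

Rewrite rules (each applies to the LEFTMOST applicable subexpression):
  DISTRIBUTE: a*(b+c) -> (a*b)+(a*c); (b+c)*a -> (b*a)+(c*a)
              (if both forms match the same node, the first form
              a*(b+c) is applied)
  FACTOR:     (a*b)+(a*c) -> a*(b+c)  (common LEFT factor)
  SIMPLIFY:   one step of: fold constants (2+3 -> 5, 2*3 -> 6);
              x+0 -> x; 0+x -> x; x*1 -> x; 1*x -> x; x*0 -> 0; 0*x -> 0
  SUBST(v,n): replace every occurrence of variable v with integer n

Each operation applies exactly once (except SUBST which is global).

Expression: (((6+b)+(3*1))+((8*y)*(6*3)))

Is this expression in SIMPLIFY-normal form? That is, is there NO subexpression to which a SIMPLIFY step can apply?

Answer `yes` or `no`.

Answer: no

Derivation:
Expression: (((6+b)+(3*1))+((8*y)*(6*3)))
Scanning for simplifiable subexpressions (pre-order)...
  at root: (((6+b)+(3*1))+((8*y)*(6*3))) (not simplifiable)
  at L: ((6+b)+(3*1)) (not simplifiable)
  at LL: (6+b) (not simplifiable)
  at LR: (3*1) (SIMPLIFIABLE)
  at R: ((8*y)*(6*3)) (not simplifiable)
  at RL: (8*y) (not simplifiable)
  at RR: (6*3) (SIMPLIFIABLE)
Found simplifiable subexpr at path LR: (3*1)
One SIMPLIFY step would give: (((6+b)+3)+((8*y)*(6*3)))
-> NOT in normal form.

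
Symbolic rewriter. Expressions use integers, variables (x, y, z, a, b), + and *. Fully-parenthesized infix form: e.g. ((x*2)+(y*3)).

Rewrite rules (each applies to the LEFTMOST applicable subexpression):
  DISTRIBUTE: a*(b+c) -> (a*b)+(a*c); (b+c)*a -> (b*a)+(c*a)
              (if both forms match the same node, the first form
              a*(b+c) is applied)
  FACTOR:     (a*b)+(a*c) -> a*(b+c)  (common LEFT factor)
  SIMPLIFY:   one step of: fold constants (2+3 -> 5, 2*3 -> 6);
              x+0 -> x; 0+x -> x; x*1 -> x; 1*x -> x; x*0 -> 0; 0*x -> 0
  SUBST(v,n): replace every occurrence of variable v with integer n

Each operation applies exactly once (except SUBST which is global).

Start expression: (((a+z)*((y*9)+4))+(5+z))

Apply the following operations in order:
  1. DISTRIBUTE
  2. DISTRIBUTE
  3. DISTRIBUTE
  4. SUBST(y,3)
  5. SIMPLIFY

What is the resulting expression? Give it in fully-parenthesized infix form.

Start: (((a+z)*((y*9)+4))+(5+z))
Apply DISTRIBUTE at L (target: ((a+z)*((y*9)+4))): (((a+z)*((y*9)+4))+(5+z)) -> ((((a+z)*(y*9))+((a+z)*4))+(5+z))
Apply DISTRIBUTE at LL (target: ((a+z)*(y*9))): ((((a+z)*(y*9))+((a+z)*4))+(5+z)) -> ((((a*(y*9))+(z*(y*9)))+((a+z)*4))+(5+z))
Apply DISTRIBUTE at LR (target: ((a+z)*4)): ((((a*(y*9))+(z*(y*9)))+((a+z)*4))+(5+z)) -> ((((a*(y*9))+(z*(y*9)))+((a*4)+(z*4)))+(5+z))
Apply SUBST(y,3): ((((a*(y*9))+(z*(y*9)))+((a*4)+(z*4)))+(5+z)) -> ((((a*(3*9))+(z*(3*9)))+((a*4)+(z*4)))+(5+z))
Apply SIMPLIFY at LLLR (target: (3*9)): ((((a*(3*9))+(z*(3*9)))+((a*4)+(z*4)))+(5+z)) -> ((((a*27)+(z*(3*9)))+((a*4)+(z*4)))+(5+z))

Answer: ((((a*27)+(z*(3*9)))+((a*4)+(z*4)))+(5+z))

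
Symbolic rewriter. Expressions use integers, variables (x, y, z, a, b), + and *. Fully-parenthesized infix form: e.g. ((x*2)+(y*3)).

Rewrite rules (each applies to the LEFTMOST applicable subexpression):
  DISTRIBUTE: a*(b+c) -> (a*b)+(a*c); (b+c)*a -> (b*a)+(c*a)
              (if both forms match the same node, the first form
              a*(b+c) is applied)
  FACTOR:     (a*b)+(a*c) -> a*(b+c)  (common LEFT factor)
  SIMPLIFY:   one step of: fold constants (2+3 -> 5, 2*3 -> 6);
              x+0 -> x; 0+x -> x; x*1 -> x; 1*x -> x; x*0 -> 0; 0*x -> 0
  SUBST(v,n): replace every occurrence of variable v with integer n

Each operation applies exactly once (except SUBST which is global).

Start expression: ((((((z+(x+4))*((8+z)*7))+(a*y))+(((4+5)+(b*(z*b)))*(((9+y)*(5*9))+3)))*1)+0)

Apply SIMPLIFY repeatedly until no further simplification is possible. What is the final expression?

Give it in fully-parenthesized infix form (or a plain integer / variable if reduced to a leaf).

Answer: ((((z+(x+4))*((8+z)*7))+(a*y))+((9+(b*(z*b)))*(((9+y)*45)+3)))

Derivation:
Start: ((((((z+(x+4))*((8+z)*7))+(a*y))+(((4+5)+(b*(z*b)))*(((9+y)*(5*9))+3)))*1)+0)
Step 1: at root: ((((((z+(x+4))*((8+z)*7))+(a*y))+(((4+5)+(b*(z*b)))*(((9+y)*(5*9))+3)))*1)+0) -> (((((z+(x+4))*((8+z)*7))+(a*y))+(((4+5)+(b*(z*b)))*(((9+y)*(5*9))+3)))*1); overall: ((((((z+(x+4))*((8+z)*7))+(a*y))+(((4+5)+(b*(z*b)))*(((9+y)*(5*9))+3)))*1)+0) -> (((((z+(x+4))*((8+z)*7))+(a*y))+(((4+5)+(b*(z*b)))*(((9+y)*(5*9))+3)))*1)
Step 2: at root: (((((z+(x+4))*((8+z)*7))+(a*y))+(((4+5)+(b*(z*b)))*(((9+y)*(5*9))+3)))*1) -> ((((z+(x+4))*((8+z)*7))+(a*y))+(((4+5)+(b*(z*b)))*(((9+y)*(5*9))+3))); overall: (((((z+(x+4))*((8+z)*7))+(a*y))+(((4+5)+(b*(z*b)))*(((9+y)*(5*9))+3)))*1) -> ((((z+(x+4))*((8+z)*7))+(a*y))+(((4+5)+(b*(z*b)))*(((9+y)*(5*9))+3)))
Step 3: at RLL: (4+5) -> 9; overall: ((((z+(x+4))*((8+z)*7))+(a*y))+(((4+5)+(b*(z*b)))*(((9+y)*(5*9))+3))) -> ((((z+(x+4))*((8+z)*7))+(a*y))+((9+(b*(z*b)))*(((9+y)*(5*9))+3)))
Step 4: at RRLR: (5*9) -> 45; overall: ((((z+(x+4))*((8+z)*7))+(a*y))+((9+(b*(z*b)))*(((9+y)*(5*9))+3))) -> ((((z+(x+4))*((8+z)*7))+(a*y))+((9+(b*(z*b)))*(((9+y)*45)+3)))
Fixed point: ((((z+(x+4))*((8+z)*7))+(a*y))+((9+(b*(z*b)))*(((9+y)*45)+3)))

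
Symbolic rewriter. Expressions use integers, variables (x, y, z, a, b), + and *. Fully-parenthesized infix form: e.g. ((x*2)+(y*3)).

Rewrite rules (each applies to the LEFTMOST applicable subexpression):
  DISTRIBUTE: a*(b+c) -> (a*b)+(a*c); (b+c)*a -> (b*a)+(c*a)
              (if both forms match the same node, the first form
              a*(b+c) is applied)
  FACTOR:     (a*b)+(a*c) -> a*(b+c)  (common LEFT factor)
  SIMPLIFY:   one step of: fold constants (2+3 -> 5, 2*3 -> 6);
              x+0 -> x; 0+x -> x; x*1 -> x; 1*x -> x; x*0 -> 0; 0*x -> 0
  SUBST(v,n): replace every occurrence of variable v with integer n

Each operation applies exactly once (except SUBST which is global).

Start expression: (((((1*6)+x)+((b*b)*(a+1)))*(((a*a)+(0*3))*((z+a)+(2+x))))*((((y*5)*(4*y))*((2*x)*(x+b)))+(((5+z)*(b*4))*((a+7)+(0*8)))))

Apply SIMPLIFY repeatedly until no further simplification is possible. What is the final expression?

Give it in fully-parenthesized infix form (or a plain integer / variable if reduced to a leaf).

Start: (((((1*6)+x)+((b*b)*(a+1)))*(((a*a)+(0*3))*((z+a)+(2+x))))*((((y*5)*(4*y))*((2*x)*(x+b)))+(((5+z)*(b*4))*((a+7)+(0*8)))))
Step 1: at LLLL: (1*6) -> 6; overall: (((((1*6)+x)+((b*b)*(a+1)))*(((a*a)+(0*3))*((z+a)+(2+x))))*((((y*5)*(4*y))*((2*x)*(x+b)))+(((5+z)*(b*4))*((a+7)+(0*8))))) -> ((((6+x)+((b*b)*(a+1)))*(((a*a)+(0*3))*((z+a)+(2+x))))*((((y*5)*(4*y))*((2*x)*(x+b)))+(((5+z)*(b*4))*((a+7)+(0*8)))))
Step 2: at LRLR: (0*3) -> 0; overall: ((((6+x)+((b*b)*(a+1)))*(((a*a)+(0*3))*((z+a)+(2+x))))*((((y*5)*(4*y))*((2*x)*(x+b)))+(((5+z)*(b*4))*((a+7)+(0*8))))) -> ((((6+x)+((b*b)*(a+1)))*(((a*a)+0)*((z+a)+(2+x))))*((((y*5)*(4*y))*((2*x)*(x+b)))+(((5+z)*(b*4))*((a+7)+(0*8)))))
Step 3: at LRL: ((a*a)+0) -> (a*a); overall: ((((6+x)+((b*b)*(a+1)))*(((a*a)+0)*((z+a)+(2+x))))*((((y*5)*(4*y))*((2*x)*(x+b)))+(((5+z)*(b*4))*((a+7)+(0*8))))) -> ((((6+x)+((b*b)*(a+1)))*((a*a)*((z+a)+(2+x))))*((((y*5)*(4*y))*((2*x)*(x+b)))+(((5+z)*(b*4))*((a+7)+(0*8)))))
Step 4: at RRRR: (0*8) -> 0; overall: ((((6+x)+((b*b)*(a+1)))*((a*a)*((z+a)+(2+x))))*((((y*5)*(4*y))*((2*x)*(x+b)))+(((5+z)*(b*4))*((a+7)+(0*8))))) -> ((((6+x)+((b*b)*(a+1)))*((a*a)*((z+a)+(2+x))))*((((y*5)*(4*y))*((2*x)*(x+b)))+(((5+z)*(b*4))*((a+7)+0))))
Step 5: at RRR: ((a+7)+0) -> (a+7); overall: ((((6+x)+((b*b)*(a+1)))*((a*a)*((z+a)+(2+x))))*((((y*5)*(4*y))*((2*x)*(x+b)))+(((5+z)*(b*4))*((a+7)+0)))) -> ((((6+x)+((b*b)*(a+1)))*((a*a)*((z+a)+(2+x))))*((((y*5)*(4*y))*((2*x)*(x+b)))+(((5+z)*(b*4))*(a+7))))
Fixed point: ((((6+x)+((b*b)*(a+1)))*((a*a)*((z+a)+(2+x))))*((((y*5)*(4*y))*((2*x)*(x+b)))+(((5+z)*(b*4))*(a+7))))

Answer: ((((6+x)+((b*b)*(a+1)))*((a*a)*((z+a)+(2+x))))*((((y*5)*(4*y))*((2*x)*(x+b)))+(((5+z)*(b*4))*(a+7))))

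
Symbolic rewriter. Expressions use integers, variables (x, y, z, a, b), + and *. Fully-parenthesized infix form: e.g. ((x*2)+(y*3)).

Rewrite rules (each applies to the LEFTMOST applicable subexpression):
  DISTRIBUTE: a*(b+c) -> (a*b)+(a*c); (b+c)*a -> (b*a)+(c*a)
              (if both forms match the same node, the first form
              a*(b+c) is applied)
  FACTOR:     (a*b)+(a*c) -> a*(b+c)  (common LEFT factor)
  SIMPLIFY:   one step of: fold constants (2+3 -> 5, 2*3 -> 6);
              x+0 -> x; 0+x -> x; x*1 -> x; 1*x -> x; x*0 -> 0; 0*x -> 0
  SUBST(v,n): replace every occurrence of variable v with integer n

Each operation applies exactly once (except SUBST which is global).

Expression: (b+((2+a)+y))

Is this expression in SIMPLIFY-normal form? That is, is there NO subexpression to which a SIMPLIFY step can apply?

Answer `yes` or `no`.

Expression: (b+((2+a)+y))
Scanning for simplifiable subexpressions (pre-order)...
  at root: (b+((2+a)+y)) (not simplifiable)
  at R: ((2+a)+y) (not simplifiable)
  at RL: (2+a) (not simplifiable)
Result: no simplifiable subexpression found -> normal form.

Answer: yes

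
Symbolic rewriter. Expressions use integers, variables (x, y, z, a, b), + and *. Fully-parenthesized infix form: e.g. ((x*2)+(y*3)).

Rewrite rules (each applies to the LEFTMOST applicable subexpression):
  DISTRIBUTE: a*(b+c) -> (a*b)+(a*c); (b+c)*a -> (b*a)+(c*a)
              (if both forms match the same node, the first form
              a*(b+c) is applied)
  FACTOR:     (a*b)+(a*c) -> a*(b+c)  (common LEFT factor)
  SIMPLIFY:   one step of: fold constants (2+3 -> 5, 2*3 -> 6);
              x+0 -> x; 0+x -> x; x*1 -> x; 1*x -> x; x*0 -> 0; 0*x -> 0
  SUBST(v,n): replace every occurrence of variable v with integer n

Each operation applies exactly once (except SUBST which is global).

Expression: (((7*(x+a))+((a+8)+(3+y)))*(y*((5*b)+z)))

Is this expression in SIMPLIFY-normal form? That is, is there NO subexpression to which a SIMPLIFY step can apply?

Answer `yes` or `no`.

Expression: (((7*(x+a))+((a+8)+(3+y)))*(y*((5*b)+z)))
Scanning for simplifiable subexpressions (pre-order)...
  at root: (((7*(x+a))+((a+8)+(3+y)))*(y*((5*b)+z))) (not simplifiable)
  at L: ((7*(x+a))+((a+8)+(3+y))) (not simplifiable)
  at LL: (7*(x+a)) (not simplifiable)
  at LLR: (x+a) (not simplifiable)
  at LR: ((a+8)+(3+y)) (not simplifiable)
  at LRL: (a+8) (not simplifiable)
  at LRR: (3+y) (not simplifiable)
  at R: (y*((5*b)+z)) (not simplifiable)
  at RR: ((5*b)+z) (not simplifiable)
  at RRL: (5*b) (not simplifiable)
Result: no simplifiable subexpression found -> normal form.

Answer: yes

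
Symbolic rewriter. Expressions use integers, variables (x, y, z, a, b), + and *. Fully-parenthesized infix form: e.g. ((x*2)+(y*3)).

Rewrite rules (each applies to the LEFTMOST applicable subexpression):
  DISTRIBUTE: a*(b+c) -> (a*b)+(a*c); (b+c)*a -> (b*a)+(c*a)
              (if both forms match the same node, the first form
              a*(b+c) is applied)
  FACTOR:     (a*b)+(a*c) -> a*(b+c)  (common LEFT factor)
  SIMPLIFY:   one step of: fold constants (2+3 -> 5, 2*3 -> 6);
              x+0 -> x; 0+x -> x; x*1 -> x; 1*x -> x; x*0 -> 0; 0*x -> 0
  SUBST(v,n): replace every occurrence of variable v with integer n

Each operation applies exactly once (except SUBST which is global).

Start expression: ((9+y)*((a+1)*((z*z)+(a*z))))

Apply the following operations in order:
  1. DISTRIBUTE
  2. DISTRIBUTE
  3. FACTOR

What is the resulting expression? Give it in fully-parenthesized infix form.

Answer: ((9*((a+1)*((z*z)+(a*z))))+(y*((a+1)*((z*z)+(a*z)))))

Derivation:
Start: ((9+y)*((a+1)*((z*z)+(a*z))))
Apply DISTRIBUTE at root (target: ((9+y)*((a+1)*((z*z)+(a*z))))): ((9+y)*((a+1)*((z*z)+(a*z)))) -> ((9*((a+1)*((z*z)+(a*z))))+(y*((a+1)*((z*z)+(a*z)))))
Apply DISTRIBUTE at LR (target: ((a+1)*((z*z)+(a*z)))): ((9*((a+1)*((z*z)+(a*z))))+(y*((a+1)*((z*z)+(a*z))))) -> ((9*(((a+1)*(z*z))+((a+1)*(a*z))))+(y*((a+1)*((z*z)+(a*z)))))
Apply FACTOR at LR (target: (((a+1)*(z*z))+((a+1)*(a*z)))): ((9*(((a+1)*(z*z))+((a+1)*(a*z))))+(y*((a+1)*((z*z)+(a*z))))) -> ((9*((a+1)*((z*z)+(a*z))))+(y*((a+1)*((z*z)+(a*z)))))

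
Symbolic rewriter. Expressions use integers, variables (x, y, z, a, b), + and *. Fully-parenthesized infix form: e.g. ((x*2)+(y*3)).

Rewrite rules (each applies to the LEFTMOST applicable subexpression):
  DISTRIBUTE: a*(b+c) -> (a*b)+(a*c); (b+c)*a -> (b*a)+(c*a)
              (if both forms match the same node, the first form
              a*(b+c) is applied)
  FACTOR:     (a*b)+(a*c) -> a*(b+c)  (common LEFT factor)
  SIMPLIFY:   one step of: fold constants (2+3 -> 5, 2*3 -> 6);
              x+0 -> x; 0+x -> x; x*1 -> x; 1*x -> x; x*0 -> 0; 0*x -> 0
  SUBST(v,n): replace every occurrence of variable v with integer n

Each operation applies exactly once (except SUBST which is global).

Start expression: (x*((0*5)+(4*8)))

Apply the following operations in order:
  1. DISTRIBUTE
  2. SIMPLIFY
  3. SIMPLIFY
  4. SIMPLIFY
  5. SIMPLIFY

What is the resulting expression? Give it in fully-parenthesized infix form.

Answer: (x*32)

Derivation:
Start: (x*((0*5)+(4*8)))
Apply DISTRIBUTE at root (target: (x*((0*5)+(4*8)))): (x*((0*5)+(4*8))) -> ((x*(0*5))+(x*(4*8)))
Apply SIMPLIFY at LR (target: (0*5)): ((x*(0*5))+(x*(4*8))) -> ((x*0)+(x*(4*8)))
Apply SIMPLIFY at L (target: (x*0)): ((x*0)+(x*(4*8))) -> (0+(x*(4*8)))
Apply SIMPLIFY at root (target: (0+(x*(4*8)))): (0+(x*(4*8))) -> (x*(4*8))
Apply SIMPLIFY at R (target: (4*8)): (x*(4*8)) -> (x*32)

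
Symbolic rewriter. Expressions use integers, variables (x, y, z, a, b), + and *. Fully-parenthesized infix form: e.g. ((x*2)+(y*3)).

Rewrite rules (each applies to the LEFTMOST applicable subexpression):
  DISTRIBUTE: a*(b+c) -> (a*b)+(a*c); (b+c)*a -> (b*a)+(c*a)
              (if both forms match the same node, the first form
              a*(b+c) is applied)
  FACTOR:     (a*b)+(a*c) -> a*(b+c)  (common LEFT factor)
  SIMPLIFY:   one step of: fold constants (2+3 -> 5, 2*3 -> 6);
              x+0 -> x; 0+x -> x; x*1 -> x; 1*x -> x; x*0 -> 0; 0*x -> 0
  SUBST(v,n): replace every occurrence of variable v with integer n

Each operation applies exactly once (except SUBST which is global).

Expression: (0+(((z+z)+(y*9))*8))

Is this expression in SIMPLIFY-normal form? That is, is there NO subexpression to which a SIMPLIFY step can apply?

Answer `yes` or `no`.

Answer: no

Derivation:
Expression: (0+(((z+z)+(y*9))*8))
Scanning for simplifiable subexpressions (pre-order)...
  at root: (0+(((z+z)+(y*9))*8)) (SIMPLIFIABLE)
  at R: (((z+z)+(y*9))*8) (not simplifiable)
  at RL: ((z+z)+(y*9)) (not simplifiable)
  at RLL: (z+z) (not simplifiable)
  at RLR: (y*9) (not simplifiable)
Found simplifiable subexpr at path root: (0+(((z+z)+(y*9))*8))
One SIMPLIFY step would give: (((z+z)+(y*9))*8)
-> NOT in normal form.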